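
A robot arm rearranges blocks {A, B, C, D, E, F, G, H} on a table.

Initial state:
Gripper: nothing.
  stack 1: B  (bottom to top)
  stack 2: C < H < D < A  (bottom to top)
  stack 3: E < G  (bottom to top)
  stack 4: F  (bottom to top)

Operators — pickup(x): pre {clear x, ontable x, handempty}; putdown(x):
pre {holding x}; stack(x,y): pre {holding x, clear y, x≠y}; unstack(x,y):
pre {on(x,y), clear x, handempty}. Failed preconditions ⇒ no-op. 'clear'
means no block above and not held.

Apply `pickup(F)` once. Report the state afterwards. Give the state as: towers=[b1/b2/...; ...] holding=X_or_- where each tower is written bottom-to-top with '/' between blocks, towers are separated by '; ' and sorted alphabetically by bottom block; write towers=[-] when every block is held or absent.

before: towers=[B; C/H/D/A; E/G; F] holding=-
pre[pickup(F)]: clear(F) ok, ontable(F) ok, handempty ok
all met → apply pickup(F)
after:  towers=[B; C/H/D/A; E/G] holding=F

towers=[B; C/H/D/A; E/G] holding=F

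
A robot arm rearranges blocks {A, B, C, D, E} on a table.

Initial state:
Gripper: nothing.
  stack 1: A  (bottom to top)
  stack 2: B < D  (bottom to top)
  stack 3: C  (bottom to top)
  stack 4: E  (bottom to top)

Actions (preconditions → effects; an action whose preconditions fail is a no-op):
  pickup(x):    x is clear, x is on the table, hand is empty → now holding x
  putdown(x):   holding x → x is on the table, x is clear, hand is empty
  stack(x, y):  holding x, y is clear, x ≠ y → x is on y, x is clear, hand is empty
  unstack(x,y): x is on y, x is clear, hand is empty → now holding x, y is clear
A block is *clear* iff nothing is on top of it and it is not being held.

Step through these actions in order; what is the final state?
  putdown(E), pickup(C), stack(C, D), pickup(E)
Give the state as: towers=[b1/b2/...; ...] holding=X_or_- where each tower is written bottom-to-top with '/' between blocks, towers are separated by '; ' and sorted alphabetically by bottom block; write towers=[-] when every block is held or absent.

step 1 (putdown(E)) [no-op]: towers=[A; B/D; C; E] holding=-
step 2 (pickup(C)): towers=[A; B/D; E] holding=C
step 3 (stack(C, D)): towers=[A; B/D/C; E] holding=-
step 4 (pickup(E)): towers=[A; B/D/C] holding=E

towers=[A; B/D/C] holding=E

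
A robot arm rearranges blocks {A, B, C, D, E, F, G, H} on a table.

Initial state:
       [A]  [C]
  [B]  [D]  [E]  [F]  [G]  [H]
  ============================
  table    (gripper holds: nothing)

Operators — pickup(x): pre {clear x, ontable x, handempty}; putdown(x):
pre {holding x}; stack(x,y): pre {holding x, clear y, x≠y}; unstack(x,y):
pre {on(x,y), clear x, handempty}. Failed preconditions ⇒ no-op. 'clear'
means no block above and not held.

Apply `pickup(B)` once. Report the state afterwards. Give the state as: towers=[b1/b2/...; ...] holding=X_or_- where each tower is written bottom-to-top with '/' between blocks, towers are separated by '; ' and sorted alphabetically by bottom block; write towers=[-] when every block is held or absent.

towers=[D/A; E/C; F; G; H] holding=B

before: towers=[B; D/A; E/C; F; G; H] holding=-
pre[pickup(B)]: clear(B) ✓, ontable(B) ✓, handempty ✓
all met → apply pickup(B)
after:  towers=[D/A; E/C; F; G; H] holding=B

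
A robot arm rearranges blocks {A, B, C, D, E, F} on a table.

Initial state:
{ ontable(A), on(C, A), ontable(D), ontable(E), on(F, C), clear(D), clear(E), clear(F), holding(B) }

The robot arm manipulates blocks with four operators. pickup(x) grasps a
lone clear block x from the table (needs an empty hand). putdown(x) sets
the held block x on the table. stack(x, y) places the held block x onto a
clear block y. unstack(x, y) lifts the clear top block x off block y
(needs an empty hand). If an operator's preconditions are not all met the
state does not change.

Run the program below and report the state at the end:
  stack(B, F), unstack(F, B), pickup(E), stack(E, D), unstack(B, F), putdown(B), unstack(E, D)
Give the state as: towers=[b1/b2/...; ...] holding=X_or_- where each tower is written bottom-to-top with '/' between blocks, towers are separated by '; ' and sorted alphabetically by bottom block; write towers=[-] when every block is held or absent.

step 1 (stack(B, F)): towers=[A/C/F/B; D; E] holding=-
step 2 (unstack(F, B)) [no-op]: towers=[A/C/F/B; D; E] holding=-
step 3 (pickup(E)): towers=[A/C/F/B; D] holding=E
step 4 (stack(E, D)): towers=[A/C/F/B; D/E] holding=-
step 5 (unstack(B, F)): towers=[A/C/F; D/E] holding=B
step 6 (putdown(B)): towers=[A/C/F; B; D/E] holding=-
step 7 (unstack(E, D)): towers=[A/C/F; B; D] holding=E

towers=[A/C/F; B; D] holding=E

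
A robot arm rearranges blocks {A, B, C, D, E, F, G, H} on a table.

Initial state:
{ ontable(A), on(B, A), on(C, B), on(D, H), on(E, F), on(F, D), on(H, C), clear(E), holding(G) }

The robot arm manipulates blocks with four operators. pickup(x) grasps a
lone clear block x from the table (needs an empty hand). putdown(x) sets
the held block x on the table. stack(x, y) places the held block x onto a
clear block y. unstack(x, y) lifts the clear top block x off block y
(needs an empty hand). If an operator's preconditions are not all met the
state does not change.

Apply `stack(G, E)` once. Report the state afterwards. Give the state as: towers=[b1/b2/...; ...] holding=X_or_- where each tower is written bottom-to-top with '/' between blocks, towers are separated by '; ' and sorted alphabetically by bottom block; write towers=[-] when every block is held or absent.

towers=[A/B/C/H/D/F/E/G] holding=-

before: towers=[A/B/C/H/D/F/E] holding=G
pre[stack(G, E)]: holding(G) ok, clear(E) ok, G≠E ok
all met → apply stack(G, E)
after:  towers=[A/B/C/H/D/F/E/G] holding=-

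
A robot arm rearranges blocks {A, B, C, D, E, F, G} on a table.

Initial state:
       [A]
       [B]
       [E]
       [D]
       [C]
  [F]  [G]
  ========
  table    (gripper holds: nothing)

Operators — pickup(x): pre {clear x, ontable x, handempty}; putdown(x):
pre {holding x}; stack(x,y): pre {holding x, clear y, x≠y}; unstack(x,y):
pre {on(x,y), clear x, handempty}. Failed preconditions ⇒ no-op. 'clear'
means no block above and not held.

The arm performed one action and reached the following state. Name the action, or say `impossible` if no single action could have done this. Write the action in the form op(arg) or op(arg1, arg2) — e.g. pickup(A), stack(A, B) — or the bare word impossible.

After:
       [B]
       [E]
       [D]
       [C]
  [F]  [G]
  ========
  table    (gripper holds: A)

unstack(A, B)

target: towers=[F; G/C/D/E/B] holding=A
         pickup(F) → towers=[G/C/D/E/B/A] holding=F
     unstack(A, B) → towers=[F; G/C/D/E/B] holding=A  ← match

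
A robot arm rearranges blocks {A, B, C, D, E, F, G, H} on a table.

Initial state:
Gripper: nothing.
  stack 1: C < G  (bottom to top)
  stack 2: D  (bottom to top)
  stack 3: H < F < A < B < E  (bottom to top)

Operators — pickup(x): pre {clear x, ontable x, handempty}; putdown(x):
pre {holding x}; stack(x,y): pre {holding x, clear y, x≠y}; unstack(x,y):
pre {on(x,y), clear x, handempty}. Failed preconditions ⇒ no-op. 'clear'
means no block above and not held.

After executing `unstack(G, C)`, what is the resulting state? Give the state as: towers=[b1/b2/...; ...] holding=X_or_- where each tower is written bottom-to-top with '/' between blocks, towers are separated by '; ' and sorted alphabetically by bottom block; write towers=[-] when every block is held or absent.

towers=[C; D; H/F/A/B/E] holding=G

before: towers=[C/G; D; H/F/A/B/E] holding=-
pre[unstack(G, C)]: on(G,C) ✓, clear(G) ✓, handempty ✓
all met → apply unstack(G, C)
after:  towers=[C; D; H/F/A/B/E] holding=G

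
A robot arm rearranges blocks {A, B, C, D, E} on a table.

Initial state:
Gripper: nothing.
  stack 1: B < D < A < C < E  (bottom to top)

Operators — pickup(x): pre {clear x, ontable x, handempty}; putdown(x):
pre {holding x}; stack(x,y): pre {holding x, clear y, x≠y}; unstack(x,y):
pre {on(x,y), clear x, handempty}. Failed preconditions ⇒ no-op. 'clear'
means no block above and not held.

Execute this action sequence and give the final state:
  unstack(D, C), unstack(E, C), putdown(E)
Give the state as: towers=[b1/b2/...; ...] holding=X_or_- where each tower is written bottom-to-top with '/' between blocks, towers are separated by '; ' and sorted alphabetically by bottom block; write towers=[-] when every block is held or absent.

towers=[B/D/A/C; E] holding=-

step 1 (unstack(D, C)) [no-op]: towers=[B/D/A/C/E] holding=-
step 2 (unstack(E, C)): towers=[B/D/A/C] holding=E
step 3 (putdown(E)): towers=[B/D/A/C; E] holding=-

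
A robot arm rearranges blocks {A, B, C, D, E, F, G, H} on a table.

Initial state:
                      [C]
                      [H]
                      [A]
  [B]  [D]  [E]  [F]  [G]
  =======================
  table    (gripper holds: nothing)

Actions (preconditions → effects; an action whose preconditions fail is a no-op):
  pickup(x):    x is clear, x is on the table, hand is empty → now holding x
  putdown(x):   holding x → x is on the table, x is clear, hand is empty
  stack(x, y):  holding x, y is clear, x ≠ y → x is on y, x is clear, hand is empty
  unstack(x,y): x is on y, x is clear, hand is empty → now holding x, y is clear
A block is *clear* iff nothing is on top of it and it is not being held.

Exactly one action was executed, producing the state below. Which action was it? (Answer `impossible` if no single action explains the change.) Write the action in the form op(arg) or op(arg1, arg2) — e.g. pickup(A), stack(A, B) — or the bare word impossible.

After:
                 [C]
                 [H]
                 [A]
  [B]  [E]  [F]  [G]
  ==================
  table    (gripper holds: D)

pickup(D)

target: towers=[B; E; F; G/A/H/C] holding=D
         pickup(E) → towers=[B; D; F; G/A/H/C] holding=E
         pickup(B) → towers=[D; E; F; G/A/H/C] holding=B
         pickup(F) → towers=[B; D; E; G/A/H/C] holding=F
         pickup(D) → towers=[B; E; F; G/A/H/C] holding=D  ← match
     unstack(C, H) → towers=[B; D; E; F; G/A/H] holding=C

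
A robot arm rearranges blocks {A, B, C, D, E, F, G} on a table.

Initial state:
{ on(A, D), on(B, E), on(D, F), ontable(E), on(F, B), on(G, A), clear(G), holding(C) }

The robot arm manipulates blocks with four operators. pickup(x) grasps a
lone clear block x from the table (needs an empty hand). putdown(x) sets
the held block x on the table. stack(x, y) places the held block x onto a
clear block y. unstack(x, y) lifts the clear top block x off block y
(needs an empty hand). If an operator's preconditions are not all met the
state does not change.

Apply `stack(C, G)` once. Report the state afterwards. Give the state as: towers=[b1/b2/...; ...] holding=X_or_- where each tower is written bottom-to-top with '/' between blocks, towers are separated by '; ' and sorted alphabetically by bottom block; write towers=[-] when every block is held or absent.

before: towers=[E/B/F/D/A/G] holding=C
pre[stack(C, G)]: holding(C) ok, clear(G) ok, C≠G ok
all met → apply stack(C, G)
after:  towers=[E/B/F/D/A/G/C] holding=-

towers=[E/B/F/D/A/G/C] holding=-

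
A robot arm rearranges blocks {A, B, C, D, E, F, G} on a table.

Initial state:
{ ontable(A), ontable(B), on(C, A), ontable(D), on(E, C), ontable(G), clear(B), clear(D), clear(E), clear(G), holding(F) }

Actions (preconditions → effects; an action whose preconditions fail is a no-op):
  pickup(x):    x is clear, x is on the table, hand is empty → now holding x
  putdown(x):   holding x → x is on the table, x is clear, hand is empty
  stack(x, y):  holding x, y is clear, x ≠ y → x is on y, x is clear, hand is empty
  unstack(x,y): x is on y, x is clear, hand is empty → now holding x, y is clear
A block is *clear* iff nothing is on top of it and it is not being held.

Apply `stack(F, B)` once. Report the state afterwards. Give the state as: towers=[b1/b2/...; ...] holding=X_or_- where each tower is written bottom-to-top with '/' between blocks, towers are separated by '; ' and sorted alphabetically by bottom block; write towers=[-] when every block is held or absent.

towers=[A/C/E; B/F; D; G] holding=-

before: towers=[A/C/E; B; D; G] holding=F
pre[stack(F, B)]: holding(F) yes, clear(B) yes, F≠B yes
all met → apply stack(F, B)
after:  towers=[A/C/E; B/F; D; G] holding=-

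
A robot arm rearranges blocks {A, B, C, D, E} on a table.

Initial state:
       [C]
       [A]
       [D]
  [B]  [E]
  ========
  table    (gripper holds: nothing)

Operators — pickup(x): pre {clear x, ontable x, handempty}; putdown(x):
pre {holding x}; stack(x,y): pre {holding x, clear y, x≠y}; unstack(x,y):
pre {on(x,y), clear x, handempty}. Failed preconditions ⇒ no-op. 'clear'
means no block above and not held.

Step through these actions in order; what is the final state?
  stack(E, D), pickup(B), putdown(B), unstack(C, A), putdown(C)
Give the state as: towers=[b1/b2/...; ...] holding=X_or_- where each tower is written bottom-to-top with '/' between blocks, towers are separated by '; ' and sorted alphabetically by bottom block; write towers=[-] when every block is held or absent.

towers=[B; C; E/D/A] holding=-

step 1 (stack(E, D)) [no-op]: towers=[B; E/D/A/C] holding=-
step 2 (pickup(B)): towers=[E/D/A/C] holding=B
step 3 (putdown(B)): towers=[B; E/D/A/C] holding=-
step 4 (unstack(C, A)): towers=[B; E/D/A] holding=C
step 5 (putdown(C)): towers=[B; C; E/D/A] holding=-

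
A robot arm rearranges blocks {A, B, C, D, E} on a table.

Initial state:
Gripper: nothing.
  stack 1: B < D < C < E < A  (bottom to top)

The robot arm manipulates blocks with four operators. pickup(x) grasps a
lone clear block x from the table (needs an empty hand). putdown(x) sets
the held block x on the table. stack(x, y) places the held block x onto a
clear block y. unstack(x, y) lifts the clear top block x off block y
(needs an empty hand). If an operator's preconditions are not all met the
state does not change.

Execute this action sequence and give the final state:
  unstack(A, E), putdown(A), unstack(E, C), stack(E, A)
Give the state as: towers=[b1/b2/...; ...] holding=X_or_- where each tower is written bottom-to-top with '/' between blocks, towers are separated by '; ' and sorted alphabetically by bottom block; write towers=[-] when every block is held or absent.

step 1 (unstack(A, E)): towers=[B/D/C/E] holding=A
step 2 (putdown(A)): towers=[A; B/D/C/E] holding=-
step 3 (unstack(E, C)): towers=[A; B/D/C] holding=E
step 4 (stack(E, A)): towers=[A/E; B/D/C] holding=-

towers=[A/E; B/D/C] holding=-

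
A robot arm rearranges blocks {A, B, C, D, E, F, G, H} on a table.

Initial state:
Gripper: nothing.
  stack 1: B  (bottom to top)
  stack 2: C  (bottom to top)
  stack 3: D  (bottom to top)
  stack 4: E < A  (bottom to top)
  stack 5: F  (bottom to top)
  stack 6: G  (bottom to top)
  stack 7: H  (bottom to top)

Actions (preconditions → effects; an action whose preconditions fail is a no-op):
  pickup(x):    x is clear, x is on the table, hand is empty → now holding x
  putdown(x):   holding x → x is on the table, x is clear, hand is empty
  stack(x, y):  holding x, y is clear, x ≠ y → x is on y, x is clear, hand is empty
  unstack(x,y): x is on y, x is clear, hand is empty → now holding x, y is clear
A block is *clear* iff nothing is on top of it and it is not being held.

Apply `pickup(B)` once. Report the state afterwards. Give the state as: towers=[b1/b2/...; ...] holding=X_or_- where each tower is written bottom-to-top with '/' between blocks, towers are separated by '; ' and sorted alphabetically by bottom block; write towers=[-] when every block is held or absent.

towers=[C; D; E/A; F; G; H] holding=B

before: towers=[B; C; D; E/A; F; G; H] holding=-
pre[pickup(B)]: clear(B) ok, ontable(B) ok, handempty ok
all met → apply pickup(B)
after:  towers=[C; D; E/A; F; G; H] holding=B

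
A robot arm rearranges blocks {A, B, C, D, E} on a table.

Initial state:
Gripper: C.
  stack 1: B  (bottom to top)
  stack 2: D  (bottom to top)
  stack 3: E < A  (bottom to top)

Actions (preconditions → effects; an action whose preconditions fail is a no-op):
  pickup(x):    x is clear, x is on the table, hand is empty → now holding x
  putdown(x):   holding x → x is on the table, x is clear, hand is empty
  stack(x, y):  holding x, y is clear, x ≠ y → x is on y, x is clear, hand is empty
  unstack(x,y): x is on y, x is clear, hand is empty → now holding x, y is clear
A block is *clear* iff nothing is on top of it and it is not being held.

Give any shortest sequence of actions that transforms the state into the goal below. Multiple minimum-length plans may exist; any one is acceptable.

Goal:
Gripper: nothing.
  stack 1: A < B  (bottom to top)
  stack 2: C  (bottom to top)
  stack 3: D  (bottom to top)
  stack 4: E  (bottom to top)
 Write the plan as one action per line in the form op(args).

putdown(C)
unstack(A, E)
putdown(A)
pickup(B)
stack(B, A)

step 1 (putdown(C)): towers=[B; C; D; E/A] holding=-
step 2 (unstack(A, E)): towers=[B; C; D; E] holding=A
step 3 (putdown(A)): towers=[A; B; C; D; E] holding=-
step 4 (pickup(B)): towers=[A; C; D; E] holding=B
step 5 (stack(B, A)): towers=[A/B; C; D; E] holding=-
goal check: towers=[A/B; C; D; E] holding=- — reached (length 5, optimal by BFS)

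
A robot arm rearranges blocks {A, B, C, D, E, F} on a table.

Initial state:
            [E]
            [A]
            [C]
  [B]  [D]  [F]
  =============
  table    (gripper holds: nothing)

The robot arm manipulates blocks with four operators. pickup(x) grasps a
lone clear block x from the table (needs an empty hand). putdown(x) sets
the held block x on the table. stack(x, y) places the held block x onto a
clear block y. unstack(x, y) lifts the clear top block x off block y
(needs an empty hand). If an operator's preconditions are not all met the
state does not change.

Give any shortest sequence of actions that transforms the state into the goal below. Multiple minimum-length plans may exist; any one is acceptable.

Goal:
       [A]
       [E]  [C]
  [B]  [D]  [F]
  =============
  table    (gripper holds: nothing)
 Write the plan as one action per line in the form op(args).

unstack(E, A)
stack(E, D)
unstack(A, C)
stack(A, E)

step 1 (unstack(E, A)): towers=[B; D; F/C/A] holding=E
step 2 (stack(E, D)): towers=[B; D/E; F/C/A] holding=-
step 3 (unstack(A, C)): towers=[B; D/E; F/C] holding=A
step 4 (stack(A, E)): towers=[B; D/E/A; F/C] holding=-
goal check: towers=[B; D/E/A; F/C] holding=- — reached (length 4, optimal by BFS)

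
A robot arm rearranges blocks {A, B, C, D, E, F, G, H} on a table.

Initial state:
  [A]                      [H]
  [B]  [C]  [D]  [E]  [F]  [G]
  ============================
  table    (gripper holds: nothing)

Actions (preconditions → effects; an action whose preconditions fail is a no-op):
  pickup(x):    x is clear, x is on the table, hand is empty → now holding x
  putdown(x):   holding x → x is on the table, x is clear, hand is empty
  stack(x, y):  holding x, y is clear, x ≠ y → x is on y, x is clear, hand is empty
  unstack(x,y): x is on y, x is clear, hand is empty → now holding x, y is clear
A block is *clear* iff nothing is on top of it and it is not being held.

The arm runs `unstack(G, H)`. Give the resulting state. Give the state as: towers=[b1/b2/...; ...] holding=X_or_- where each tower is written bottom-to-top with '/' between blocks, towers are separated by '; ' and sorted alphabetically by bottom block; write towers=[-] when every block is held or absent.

towers=[B/A; C; D; E; F; G/H] holding=-

before: towers=[B/A; C; D; E; F; G/H] holding=-
pre[unstack(G, H)]: on(G,H) no, clear(G) no, handempty yes
on(G,H), clear(G) unmet → unstack(G, H) is a no-op
after:  towers=[B/A; C; D; E; F; G/H] holding=-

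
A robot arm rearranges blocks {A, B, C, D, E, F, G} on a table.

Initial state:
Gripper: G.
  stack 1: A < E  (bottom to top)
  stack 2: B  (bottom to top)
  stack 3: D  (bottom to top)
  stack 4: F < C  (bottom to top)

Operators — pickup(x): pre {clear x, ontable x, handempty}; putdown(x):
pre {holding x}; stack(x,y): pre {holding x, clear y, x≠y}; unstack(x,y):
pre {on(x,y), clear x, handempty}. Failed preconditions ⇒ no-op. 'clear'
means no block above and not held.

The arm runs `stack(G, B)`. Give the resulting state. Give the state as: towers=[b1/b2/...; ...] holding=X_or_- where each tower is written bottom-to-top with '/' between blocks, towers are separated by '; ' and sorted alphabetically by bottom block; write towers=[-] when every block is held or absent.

before: towers=[A/E; B; D; F/C] holding=G
pre[stack(G, B)]: holding(G) ok, clear(B) ok, G≠B ok
all met → apply stack(G, B)
after:  towers=[A/E; B/G; D; F/C] holding=-

towers=[A/E; B/G; D; F/C] holding=-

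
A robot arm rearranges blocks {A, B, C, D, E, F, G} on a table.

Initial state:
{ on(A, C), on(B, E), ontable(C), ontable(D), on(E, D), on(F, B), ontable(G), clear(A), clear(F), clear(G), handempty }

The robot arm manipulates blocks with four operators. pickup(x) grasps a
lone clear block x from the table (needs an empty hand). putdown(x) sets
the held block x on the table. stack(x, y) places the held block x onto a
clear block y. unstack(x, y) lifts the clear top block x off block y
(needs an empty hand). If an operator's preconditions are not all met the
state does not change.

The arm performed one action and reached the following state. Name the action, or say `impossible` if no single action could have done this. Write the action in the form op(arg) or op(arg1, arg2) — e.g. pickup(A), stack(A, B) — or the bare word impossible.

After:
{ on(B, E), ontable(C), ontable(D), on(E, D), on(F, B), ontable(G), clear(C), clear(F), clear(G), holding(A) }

unstack(A, C)

target: towers=[C; D/E/B/F; G] holding=A
     unstack(F, B) → towers=[C/A; D/E/B; G] holding=F
         pickup(G) → towers=[C/A; D/E/B/F] holding=G
     unstack(A, C) → towers=[C; D/E/B/F; G] holding=A  ← match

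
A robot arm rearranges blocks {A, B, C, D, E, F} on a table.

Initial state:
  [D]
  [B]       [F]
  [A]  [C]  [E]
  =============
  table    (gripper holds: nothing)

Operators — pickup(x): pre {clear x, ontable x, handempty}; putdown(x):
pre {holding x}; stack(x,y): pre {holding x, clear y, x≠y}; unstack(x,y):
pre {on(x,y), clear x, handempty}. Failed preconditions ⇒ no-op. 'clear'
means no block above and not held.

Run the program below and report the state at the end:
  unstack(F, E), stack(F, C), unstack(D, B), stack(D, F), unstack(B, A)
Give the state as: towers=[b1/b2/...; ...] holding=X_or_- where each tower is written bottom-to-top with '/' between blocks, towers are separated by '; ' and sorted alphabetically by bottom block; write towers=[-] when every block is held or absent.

towers=[A; C/F/D; E] holding=B

step 1 (unstack(F, E)): towers=[A/B/D; C; E] holding=F
step 2 (stack(F, C)): towers=[A/B/D; C/F; E] holding=-
step 3 (unstack(D, B)): towers=[A/B; C/F; E] holding=D
step 4 (stack(D, F)): towers=[A/B; C/F/D; E] holding=-
step 5 (unstack(B, A)): towers=[A; C/F/D; E] holding=B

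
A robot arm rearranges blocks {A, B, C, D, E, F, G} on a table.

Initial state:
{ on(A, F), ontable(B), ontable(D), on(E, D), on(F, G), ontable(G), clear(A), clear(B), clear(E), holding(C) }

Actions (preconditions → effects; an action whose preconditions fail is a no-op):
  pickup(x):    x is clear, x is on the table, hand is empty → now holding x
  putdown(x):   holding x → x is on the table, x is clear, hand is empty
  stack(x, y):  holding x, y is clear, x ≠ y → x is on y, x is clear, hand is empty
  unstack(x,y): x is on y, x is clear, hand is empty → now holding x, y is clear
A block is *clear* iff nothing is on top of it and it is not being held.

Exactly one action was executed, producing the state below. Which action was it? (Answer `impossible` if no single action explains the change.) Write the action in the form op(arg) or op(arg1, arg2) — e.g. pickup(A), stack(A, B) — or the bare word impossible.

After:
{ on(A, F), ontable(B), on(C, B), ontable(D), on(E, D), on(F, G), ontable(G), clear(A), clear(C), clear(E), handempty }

stack(C, B)

target: towers=[B/C; D/E; G/F/A] holding=-
        putdown(C) → towers=[B; C; D/E; G/F/A] holding=-
       stack(C, B) → towers=[B/C; D/E; G/F/A] holding=-  ← match
       stack(C, A) → towers=[B; D/E; G/F/A/C] holding=-
       stack(C, E) → towers=[B; D/E/C; G/F/A] holding=-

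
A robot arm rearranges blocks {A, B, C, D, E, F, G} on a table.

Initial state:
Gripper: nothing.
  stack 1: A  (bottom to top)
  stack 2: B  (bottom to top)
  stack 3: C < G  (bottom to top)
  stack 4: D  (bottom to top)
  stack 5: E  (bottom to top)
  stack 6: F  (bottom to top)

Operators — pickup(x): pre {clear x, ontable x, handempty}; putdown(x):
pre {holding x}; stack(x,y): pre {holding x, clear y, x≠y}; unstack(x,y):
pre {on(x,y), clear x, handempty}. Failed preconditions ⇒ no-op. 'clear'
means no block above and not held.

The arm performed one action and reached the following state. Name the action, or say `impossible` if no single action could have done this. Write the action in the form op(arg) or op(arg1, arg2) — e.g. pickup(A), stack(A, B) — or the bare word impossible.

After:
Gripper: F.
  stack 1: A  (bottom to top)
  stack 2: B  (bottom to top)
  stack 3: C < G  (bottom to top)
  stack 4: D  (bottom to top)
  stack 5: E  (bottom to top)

pickup(F)

target: towers=[A; B; C/G; D; E] holding=F
         pickup(B) → towers=[A; C/G; D; E; F] holding=B
         pickup(F) → towers=[A; B; C/G; D; E] holding=F  ← match
     unstack(G, C) → towers=[A; B; C; D; E; F] holding=G
         pickup(D) → towers=[A; B; C/G; E; F] holding=D
         pickup(A) → towers=[B; C/G; D; E; F] holding=A
         pickup(E) → towers=[A; B; C/G; D; F] holding=E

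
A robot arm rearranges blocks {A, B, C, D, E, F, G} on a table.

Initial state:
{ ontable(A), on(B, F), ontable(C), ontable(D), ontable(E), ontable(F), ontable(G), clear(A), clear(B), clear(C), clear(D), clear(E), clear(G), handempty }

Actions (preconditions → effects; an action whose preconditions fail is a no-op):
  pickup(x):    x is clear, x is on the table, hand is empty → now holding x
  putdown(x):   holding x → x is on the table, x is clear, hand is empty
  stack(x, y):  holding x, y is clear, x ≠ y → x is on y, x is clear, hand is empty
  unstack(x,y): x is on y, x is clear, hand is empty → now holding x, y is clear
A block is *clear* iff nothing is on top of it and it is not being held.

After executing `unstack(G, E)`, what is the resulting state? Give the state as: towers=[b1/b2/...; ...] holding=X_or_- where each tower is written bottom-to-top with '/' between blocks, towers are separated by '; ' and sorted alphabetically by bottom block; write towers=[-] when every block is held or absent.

towers=[A; C; D; E; F/B; G] holding=-

before: towers=[A; C; D; E; F/B; G] holding=-
pre[unstack(G, E)]: on(G,E) ✗, clear(G) ✓, handempty ✓
on(G,E) unmet → unstack(G, E) is a no-op
after:  towers=[A; C; D; E; F/B; G] holding=-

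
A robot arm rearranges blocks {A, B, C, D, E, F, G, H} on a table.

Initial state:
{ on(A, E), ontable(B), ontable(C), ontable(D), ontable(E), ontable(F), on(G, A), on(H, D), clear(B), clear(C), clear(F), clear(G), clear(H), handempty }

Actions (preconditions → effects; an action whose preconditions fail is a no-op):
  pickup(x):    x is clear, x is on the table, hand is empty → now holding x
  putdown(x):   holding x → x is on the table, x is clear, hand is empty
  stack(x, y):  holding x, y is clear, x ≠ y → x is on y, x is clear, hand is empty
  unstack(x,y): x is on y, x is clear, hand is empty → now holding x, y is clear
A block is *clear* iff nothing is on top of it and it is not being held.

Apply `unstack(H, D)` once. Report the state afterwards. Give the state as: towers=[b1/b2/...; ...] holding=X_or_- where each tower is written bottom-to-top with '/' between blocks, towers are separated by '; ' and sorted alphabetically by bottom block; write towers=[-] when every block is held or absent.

before: towers=[B; C; D/H; E/A/G; F] holding=-
pre[unstack(H, D)]: on(H,D) ok, clear(H) ok, handempty ok
all met → apply unstack(H, D)
after:  towers=[B; C; D; E/A/G; F] holding=H

towers=[B; C; D; E/A/G; F] holding=H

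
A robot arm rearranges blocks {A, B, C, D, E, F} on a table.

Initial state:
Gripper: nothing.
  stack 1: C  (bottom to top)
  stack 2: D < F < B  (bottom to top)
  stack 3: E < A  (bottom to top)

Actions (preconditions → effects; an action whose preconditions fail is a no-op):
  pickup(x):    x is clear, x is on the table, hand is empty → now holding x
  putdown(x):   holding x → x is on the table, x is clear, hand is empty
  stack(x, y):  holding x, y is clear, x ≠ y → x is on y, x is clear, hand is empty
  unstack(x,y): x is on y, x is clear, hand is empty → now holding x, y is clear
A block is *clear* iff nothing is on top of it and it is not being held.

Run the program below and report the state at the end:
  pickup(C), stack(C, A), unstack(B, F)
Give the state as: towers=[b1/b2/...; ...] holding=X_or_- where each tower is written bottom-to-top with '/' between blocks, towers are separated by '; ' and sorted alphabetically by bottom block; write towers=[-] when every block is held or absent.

step 1 (pickup(C)): towers=[D/F/B; E/A] holding=C
step 2 (stack(C, A)): towers=[D/F/B; E/A/C] holding=-
step 3 (unstack(B, F)): towers=[D/F; E/A/C] holding=B

towers=[D/F; E/A/C] holding=B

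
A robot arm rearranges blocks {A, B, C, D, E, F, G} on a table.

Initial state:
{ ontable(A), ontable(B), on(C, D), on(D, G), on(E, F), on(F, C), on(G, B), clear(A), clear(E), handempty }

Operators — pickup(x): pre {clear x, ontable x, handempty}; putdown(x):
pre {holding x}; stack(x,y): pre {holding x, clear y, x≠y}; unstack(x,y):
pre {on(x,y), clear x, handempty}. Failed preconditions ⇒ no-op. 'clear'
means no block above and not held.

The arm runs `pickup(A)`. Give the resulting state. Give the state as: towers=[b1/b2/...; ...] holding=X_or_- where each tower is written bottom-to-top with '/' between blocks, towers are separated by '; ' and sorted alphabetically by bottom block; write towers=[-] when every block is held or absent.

towers=[B/G/D/C/F/E] holding=A

before: towers=[A; B/G/D/C/F/E] holding=-
pre[pickup(A)]: clear(A) yes, ontable(A) yes, handempty yes
all met → apply pickup(A)
after:  towers=[B/G/D/C/F/E] holding=A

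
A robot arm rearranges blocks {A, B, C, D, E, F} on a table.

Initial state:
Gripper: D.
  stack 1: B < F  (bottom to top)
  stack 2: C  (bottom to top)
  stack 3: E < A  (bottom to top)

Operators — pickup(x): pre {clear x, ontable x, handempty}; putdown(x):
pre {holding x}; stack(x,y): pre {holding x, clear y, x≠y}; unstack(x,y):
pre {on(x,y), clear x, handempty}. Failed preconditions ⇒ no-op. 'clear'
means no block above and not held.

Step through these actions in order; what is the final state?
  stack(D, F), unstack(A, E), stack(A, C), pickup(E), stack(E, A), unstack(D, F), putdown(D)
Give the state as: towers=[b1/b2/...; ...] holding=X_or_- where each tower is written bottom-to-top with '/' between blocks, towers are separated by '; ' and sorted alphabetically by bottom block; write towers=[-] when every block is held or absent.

towers=[B/F; C/A/E; D] holding=-

step 1 (stack(D, F)): towers=[B/F/D; C; E/A] holding=-
step 2 (unstack(A, E)): towers=[B/F/D; C; E] holding=A
step 3 (stack(A, C)): towers=[B/F/D; C/A; E] holding=-
step 4 (pickup(E)): towers=[B/F/D; C/A] holding=E
step 5 (stack(E, A)): towers=[B/F/D; C/A/E] holding=-
step 6 (unstack(D, F)): towers=[B/F; C/A/E] holding=D
step 7 (putdown(D)): towers=[B/F; C/A/E; D] holding=-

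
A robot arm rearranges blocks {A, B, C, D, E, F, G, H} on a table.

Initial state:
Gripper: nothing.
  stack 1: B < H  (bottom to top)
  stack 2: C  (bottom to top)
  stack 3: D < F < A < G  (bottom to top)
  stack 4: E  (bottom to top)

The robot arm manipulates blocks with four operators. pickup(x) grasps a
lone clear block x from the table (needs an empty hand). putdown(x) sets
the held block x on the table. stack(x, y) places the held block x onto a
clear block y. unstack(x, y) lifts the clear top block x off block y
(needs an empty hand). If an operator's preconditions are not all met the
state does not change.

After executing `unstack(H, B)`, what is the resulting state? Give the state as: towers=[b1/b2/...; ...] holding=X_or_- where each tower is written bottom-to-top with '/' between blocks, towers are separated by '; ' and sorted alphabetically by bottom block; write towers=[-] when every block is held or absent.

towers=[B; C; D/F/A/G; E] holding=H

before: towers=[B/H; C; D/F/A/G; E] holding=-
pre[unstack(H, B)]: on(H,B) yes, clear(H) yes, handempty yes
all met → apply unstack(H, B)
after:  towers=[B; C; D/F/A/G; E] holding=H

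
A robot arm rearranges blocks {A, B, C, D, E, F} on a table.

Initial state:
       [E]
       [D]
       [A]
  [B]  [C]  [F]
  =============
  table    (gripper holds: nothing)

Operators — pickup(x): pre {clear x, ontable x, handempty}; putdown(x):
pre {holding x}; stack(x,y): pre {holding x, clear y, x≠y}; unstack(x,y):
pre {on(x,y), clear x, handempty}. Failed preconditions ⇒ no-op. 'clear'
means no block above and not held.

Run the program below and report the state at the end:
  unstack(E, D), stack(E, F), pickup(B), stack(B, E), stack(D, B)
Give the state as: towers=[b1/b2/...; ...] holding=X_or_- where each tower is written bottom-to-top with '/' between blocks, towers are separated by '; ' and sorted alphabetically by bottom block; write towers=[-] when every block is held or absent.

towers=[C/A/D; F/E/B] holding=-

step 1 (unstack(E, D)): towers=[B; C/A/D; F] holding=E
step 2 (stack(E, F)): towers=[B; C/A/D; F/E] holding=-
step 3 (pickup(B)): towers=[C/A/D; F/E] holding=B
step 4 (stack(B, E)): towers=[C/A/D; F/E/B] holding=-
step 5 (stack(D, B)) [no-op]: towers=[C/A/D; F/E/B] holding=-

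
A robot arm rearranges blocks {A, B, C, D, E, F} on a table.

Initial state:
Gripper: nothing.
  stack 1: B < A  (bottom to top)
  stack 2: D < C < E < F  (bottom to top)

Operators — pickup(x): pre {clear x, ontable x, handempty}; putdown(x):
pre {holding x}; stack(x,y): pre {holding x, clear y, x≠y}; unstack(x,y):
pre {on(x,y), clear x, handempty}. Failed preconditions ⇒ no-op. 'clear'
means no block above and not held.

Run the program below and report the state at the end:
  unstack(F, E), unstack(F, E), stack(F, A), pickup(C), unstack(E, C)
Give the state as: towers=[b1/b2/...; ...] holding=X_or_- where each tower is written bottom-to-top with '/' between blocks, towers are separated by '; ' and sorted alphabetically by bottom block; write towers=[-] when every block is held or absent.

step 1 (unstack(F, E)): towers=[B/A; D/C/E] holding=F
step 2 (unstack(F, E)) [no-op]: towers=[B/A; D/C/E] holding=F
step 3 (stack(F, A)): towers=[B/A/F; D/C/E] holding=-
step 4 (pickup(C)) [no-op]: towers=[B/A/F; D/C/E] holding=-
step 5 (unstack(E, C)): towers=[B/A/F; D/C] holding=E

towers=[B/A/F; D/C] holding=E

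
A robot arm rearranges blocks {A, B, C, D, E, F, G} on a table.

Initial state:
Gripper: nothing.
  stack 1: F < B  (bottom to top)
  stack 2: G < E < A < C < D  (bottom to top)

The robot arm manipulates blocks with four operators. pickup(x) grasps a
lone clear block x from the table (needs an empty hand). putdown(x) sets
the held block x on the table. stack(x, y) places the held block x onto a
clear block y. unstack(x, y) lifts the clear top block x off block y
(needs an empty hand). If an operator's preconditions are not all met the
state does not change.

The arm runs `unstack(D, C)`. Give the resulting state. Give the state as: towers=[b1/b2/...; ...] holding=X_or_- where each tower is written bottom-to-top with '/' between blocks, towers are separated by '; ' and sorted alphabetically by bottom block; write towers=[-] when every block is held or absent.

before: towers=[F/B; G/E/A/C/D] holding=-
pre[unstack(D, C)]: on(D,C) yes, clear(D) yes, handempty yes
all met → apply unstack(D, C)
after:  towers=[F/B; G/E/A/C] holding=D

towers=[F/B; G/E/A/C] holding=D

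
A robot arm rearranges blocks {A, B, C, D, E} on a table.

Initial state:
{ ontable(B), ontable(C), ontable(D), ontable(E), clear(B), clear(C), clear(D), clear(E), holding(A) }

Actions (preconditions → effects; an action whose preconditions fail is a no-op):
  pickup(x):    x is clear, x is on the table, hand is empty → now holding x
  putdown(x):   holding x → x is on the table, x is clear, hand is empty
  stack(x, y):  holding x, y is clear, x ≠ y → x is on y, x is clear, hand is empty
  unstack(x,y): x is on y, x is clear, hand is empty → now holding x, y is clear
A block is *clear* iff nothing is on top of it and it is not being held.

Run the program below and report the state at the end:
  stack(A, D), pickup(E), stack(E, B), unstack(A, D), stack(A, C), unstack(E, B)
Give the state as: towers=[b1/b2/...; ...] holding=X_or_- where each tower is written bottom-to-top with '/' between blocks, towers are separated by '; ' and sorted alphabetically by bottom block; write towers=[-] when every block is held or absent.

step 1 (stack(A, D)): towers=[B; C; D/A; E] holding=-
step 2 (pickup(E)): towers=[B; C; D/A] holding=E
step 3 (stack(E, B)): towers=[B/E; C; D/A] holding=-
step 4 (unstack(A, D)): towers=[B/E; C; D] holding=A
step 5 (stack(A, C)): towers=[B/E; C/A; D] holding=-
step 6 (unstack(E, B)): towers=[B; C/A; D] holding=E

towers=[B; C/A; D] holding=E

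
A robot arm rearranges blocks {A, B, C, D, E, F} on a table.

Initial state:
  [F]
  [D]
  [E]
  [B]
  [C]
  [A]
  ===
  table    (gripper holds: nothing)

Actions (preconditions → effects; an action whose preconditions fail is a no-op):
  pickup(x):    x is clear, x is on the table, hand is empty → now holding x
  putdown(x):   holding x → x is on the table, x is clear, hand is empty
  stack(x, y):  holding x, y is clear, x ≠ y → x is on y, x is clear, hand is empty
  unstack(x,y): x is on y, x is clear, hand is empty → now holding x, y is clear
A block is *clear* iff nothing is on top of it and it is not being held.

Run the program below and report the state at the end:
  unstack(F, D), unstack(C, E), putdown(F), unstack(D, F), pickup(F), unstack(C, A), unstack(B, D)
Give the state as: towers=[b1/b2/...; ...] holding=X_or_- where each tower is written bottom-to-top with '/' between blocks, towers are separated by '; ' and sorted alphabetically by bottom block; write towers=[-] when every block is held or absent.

step 1 (unstack(F, D)): towers=[A/C/B/E/D] holding=F
step 2 (unstack(C, E)) [no-op]: towers=[A/C/B/E/D] holding=F
step 3 (putdown(F)): towers=[A/C/B/E/D; F] holding=-
step 4 (unstack(D, F)) [no-op]: towers=[A/C/B/E/D; F] holding=-
step 5 (pickup(F)): towers=[A/C/B/E/D] holding=F
step 6 (unstack(C, A)) [no-op]: towers=[A/C/B/E/D] holding=F
step 7 (unstack(B, D)) [no-op]: towers=[A/C/B/E/D] holding=F

towers=[A/C/B/E/D] holding=F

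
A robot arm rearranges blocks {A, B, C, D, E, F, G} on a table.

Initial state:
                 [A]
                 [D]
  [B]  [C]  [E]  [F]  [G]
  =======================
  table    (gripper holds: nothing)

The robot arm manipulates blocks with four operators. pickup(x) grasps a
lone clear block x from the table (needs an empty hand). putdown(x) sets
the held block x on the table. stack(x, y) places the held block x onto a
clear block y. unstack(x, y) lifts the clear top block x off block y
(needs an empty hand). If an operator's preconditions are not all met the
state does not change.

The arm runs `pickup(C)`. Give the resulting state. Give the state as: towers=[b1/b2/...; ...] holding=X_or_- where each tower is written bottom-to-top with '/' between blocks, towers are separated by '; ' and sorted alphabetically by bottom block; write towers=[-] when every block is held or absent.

before: towers=[B; C; E; F/D/A; G] holding=-
pre[pickup(C)]: clear(C) ok, ontable(C) ok, handempty ok
all met → apply pickup(C)
after:  towers=[B; E; F/D/A; G] holding=C

towers=[B; E; F/D/A; G] holding=C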